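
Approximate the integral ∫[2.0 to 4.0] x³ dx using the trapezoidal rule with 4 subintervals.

f(x) = x³
a = 2.0, b = 4.0, n = 4
h = (b - a)/n = 0.500000

Trapezoidal rule: (h/2)[f(x₀) + 2f(x₁) + 2f(x₂) + ... + f(xₙ)]

x_0 = 2.0000, f(x_0) = 8.000000, coefficient = 1
x_1 = 2.5000, f(x_1) = 15.625000, coefficient = 2
x_2 = 3.0000, f(x_2) = 27.000000, coefficient = 2
x_3 = 3.5000, f(x_3) = 42.875000, coefficient = 2
x_4 = 4.0000, f(x_4) = 64.000000, coefficient = 1

I ≈ (0.500000/2) × 243.000000 = 60.750000
Exact value: 60.000000
Error: 0.750000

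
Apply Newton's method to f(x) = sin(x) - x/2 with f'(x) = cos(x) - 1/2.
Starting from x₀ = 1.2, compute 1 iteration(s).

f(x) = sin(x) - x/2
f'(x) = cos(x) - 1/2
x₀ = 1.2

Newton-Raphson formula: x_{n+1} = x_n - f(x_n)/f'(x_n)

Iteration 1:
  f(1.200000) = 0.332039
  f'(1.200000) = -0.137642
  x_1 = 1.200000 - 0.332039/(-0.137642) = 3.612334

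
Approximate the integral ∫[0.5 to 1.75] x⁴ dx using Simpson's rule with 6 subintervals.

f(x) = x⁴
a = 0.5, b = 1.75, n = 6
h = (b - a)/n = 0.208333

Simpson's rule: (h/3)[f(x₀) + 4f(x₁) + 2f(x₂) + ... + f(xₙ)]

x_0 = 0.5000, f(x_0) = 0.062500, coefficient = 1
x_1 = 0.7083, f(x_1) = 0.251739, coefficient = 4
x_2 = 0.9167, f(x_2) = 0.706067, coefficient = 2
x_3 = 1.1250, f(x_3) = 1.601807, coefficient = 4
x_4 = 1.3333, f(x_4) = 3.160494, coefficient = 2
x_5 = 1.5417, f(x_5) = 5.648875, coefficient = 4
x_6 = 1.7500, f(x_6) = 9.378906, coefficient = 1

I ≈ (0.208333/3) × 47.184209 = 3.276681
Exact value: 3.276367
Error: 0.000314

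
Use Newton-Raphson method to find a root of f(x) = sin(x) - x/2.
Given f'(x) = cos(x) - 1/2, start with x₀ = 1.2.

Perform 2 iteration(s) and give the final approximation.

f(x) = sin(x) - x/2
f'(x) = cos(x) - 1/2
x₀ = 1.2

Newton-Raphson formula: x_{n+1} = x_n - f(x_n)/f'(x_n)

Iteration 1:
  f(1.200000) = 0.332039
  f'(1.200000) = -0.137642
  x_1 = 1.200000 - 0.332039/(-0.137642) = 3.612334
Iteration 2:
  f(3.612334) = -2.259714
  f'(3.612334) = -1.391232
  x_2 = 3.612334 - (-2.259714)/(-1.391232) = 1.988080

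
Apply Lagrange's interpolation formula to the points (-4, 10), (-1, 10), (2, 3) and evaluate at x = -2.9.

Lagrange interpolation formula:
P(x) = Σ yᵢ × Lᵢ(x)
where Lᵢ(x) = Π_{j≠i} (x - xⱼ)/(xᵢ - xⱼ)

L_0(-2.9) = (-2.9 - (-1))/(-4 - (-1)) × (-2.9 - 2)/(-4 - 2) = 0.517222
L_1(-2.9) = (-2.9 - (-4))/(-1 - (-4)) × (-2.9 - 2)/(-1 - 2) = 0.598889
L_2(-2.9) = (-2.9 - (-4))/(2 - (-4)) × (-2.9 - (-1))/(2 - (-1)) = -0.116111

P(-2.9) = 10×L_0(-2.9) + 10×L_1(-2.9) + 3×L_2(-2.9)
P(-2.9) = 10.812778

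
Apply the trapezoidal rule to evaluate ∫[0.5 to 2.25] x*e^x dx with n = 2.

f(x) = x*e^x
a = 0.5, b = 2.25, n = 2
h = (b - a)/n = 0.875000

Trapezoidal rule: (h/2)[f(x₀) + 2f(x₁) + 2f(x₂) + ... + f(xₙ)]

x_0 = 0.5000, f(x_0) = 0.824361, coefficient = 1
x_1 = 1.3750, f(x_1) = 5.438230, coefficient = 2
x_2 = 2.2500, f(x_2) = 21.347406, coefficient = 1

I ≈ (0.875000/2) × 33.048227 = 14.458599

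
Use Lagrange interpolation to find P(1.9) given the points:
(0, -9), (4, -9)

Lagrange interpolation formula:
P(x) = Σ yᵢ × Lᵢ(x)
where Lᵢ(x) = Π_{j≠i} (x - xⱼ)/(xᵢ - xⱼ)

L_0(1.9) = (1.9 - 4)/(0 - 4) = 0.525000
L_1(1.9) = (1.9 - 0)/(4 - 0) = 0.475000

P(1.9) = (-9)×L_0(1.9) + (-9)×L_1(1.9)
P(1.9) = -9.000000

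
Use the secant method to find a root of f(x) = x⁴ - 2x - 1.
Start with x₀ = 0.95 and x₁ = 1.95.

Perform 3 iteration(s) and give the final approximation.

f(x) = x⁴ - 2x - 1
x₀ = 0.95, x₁ = 1.95

Secant formula: x_{n+1} = x_n - f(x_n)(x_n - x_{n-1})/(f(x_n) - f(x_{n-1}))

Iteration 1:
  f(0.950000) = -2.085494
  f(1.950000) = 9.559006
  x_2 = 1.950000 - 9.559006×(1.950000 - 0.950000)/(9.559006 - (-2.085494))
       = 1.129097
Iteration 2:
  f(1.950000) = 9.559006
  f(1.129097) = -1.632926
  x_3 = 1.129097 - (-1.632926)×(1.129097 - 1.950000)/(-1.632926 - 9.559006)
       = 1.248868
Iteration 3:
  f(1.129097) = -1.632926
  f(1.248868) = -1.065159
  x_4 = 1.248868 - (-1.065159)×(1.248868 - 1.129097)/(-1.065159 - (-1.632926))
       = 1.473566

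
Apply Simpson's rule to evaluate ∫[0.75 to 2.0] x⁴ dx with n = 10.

f(x) = x⁴
a = 0.75, b = 2.0, n = 10
h = (b - a)/n = 0.125000

Simpson's rule: (h/3)[f(x₀) + 4f(x₁) + 2f(x₂) + ... + f(xₙ)]

x_0 = 0.7500, f(x_0) = 0.316406, coefficient = 1
x_1 = 0.8750, f(x_1) = 0.586182, coefficient = 4
x_2 = 1.0000, f(x_2) = 1.000000, coefficient = 2
x_3 = 1.1250, f(x_3) = 1.601807, coefficient = 4
x_4 = 1.2500, f(x_4) = 2.441406, coefficient = 2
x_5 = 1.3750, f(x_5) = 3.574463, coefficient = 4
x_6 = 1.5000, f(x_6) = 5.062500, coefficient = 2
x_7 = 1.6250, f(x_7) = 6.972900, coefficient = 4
x_8 = 1.7500, f(x_8) = 9.378906, coefficient = 2
x_9 = 1.8750, f(x_9) = 12.359619, coefficient = 4
x_10 = 2.0000, f(x_10) = 16.000000, coefficient = 1

I ≈ (0.125000/3) × 152.461914 = 6.352580
Exact value: 6.352539
Error: 0.000041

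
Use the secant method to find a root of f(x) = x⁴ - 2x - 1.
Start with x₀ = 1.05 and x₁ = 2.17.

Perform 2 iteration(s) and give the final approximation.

f(x) = x⁴ - 2x - 1
x₀ = 1.05, x₁ = 2.17

Secant formula: x_{n+1} = x_n - f(x_n)(x_n - x_{n-1})/(f(x_n) - f(x_{n-1}))

Iteration 1:
  f(1.050000) = -1.884494
  f(2.170000) = 16.833739
  x_2 = 2.170000 - 16.833739×(2.170000 - 1.050000)/(16.833739 - (-1.884494))
       = 1.162758
Iteration 2:
  f(2.170000) = 16.833739
  f(1.162758) = -1.497595
  x_3 = 1.162758 - (-1.497595)×(1.162758 - 2.170000)/(-1.497595 - 16.833739)
       = 1.245046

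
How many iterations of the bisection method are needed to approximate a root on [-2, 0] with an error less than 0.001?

We need (b-a)/2^n ≤ 0.001
(0 - (-2))/2^n ≤ 0.001
2/2^n ≤ 0.001
2^n ≥ 2000
n ≥ log₂(2000) = 10.97
n ≥ 11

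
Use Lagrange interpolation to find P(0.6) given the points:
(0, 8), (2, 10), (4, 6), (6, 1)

Lagrange interpolation formula:
P(x) = Σ yᵢ × Lᵢ(x)
where Lᵢ(x) = Π_{j≠i} (x - xⱼ)/(xᵢ - xⱼ)

L_0(0.6) = (0.6 - 2)/(0 - 2) × (0.6 - 4)/(0 - 4) × (0.6 - 6)/(0 - 6) = 0.535500
L_1(0.6) = (0.6 - 0)/(2 - 0) × (0.6 - 4)/(2 - 4) × (0.6 - 6)/(2 - 6) = 0.688500
L_2(0.6) = (0.6 - 0)/(4 - 0) × (0.6 - 2)/(4 - 2) × (0.6 - 6)/(4 - 6) = -0.283500
L_3(0.6) = (0.6 - 0)/(6 - 0) × (0.6 - 2)/(6 - 2) × (0.6 - 4)/(6 - 4) = 0.059500

P(0.6) = 8×L_0(0.6) + 10×L_1(0.6) + 6×L_2(0.6) + 1×L_3(0.6)
P(0.6) = 9.527500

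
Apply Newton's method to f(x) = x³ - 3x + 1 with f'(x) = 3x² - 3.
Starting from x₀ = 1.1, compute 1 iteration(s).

f(x) = x³ - 3x + 1
f'(x) = 3x² - 3
x₀ = 1.1

Newton-Raphson formula: x_{n+1} = x_n - f(x_n)/f'(x_n)

Iteration 1:
  f(1.100000) = -0.969000
  f'(1.100000) = 0.630000
  x_1 = 1.100000 - (-0.969000)/0.630000 = 2.638095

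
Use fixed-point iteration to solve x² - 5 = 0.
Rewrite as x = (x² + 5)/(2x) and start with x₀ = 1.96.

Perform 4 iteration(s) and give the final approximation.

Equation: x² - 5 = 0
Fixed-point form: x = (x² + 5)/(2x)
x₀ = 1.96

x_1 = g(1.960000) = 2.255510
x_2 = g(2.255510) = 2.236152
x_3 = g(2.236152) = 2.236068
x_4 = g(2.236068) = 2.236068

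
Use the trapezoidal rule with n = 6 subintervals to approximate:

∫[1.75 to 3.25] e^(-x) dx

f(x) = e^(-x)
a = 1.75, b = 3.25, n = 6
h = (b - a)/n = 0.250000

Trapezoidal rule: (h/2)[f(x₀) + 2f(x₁) + 2f(x₂) + ... + f(xₙ)]

x_0 = 1.7500, f(x_0) = 0.173774, coefficient = 1
x_1 = 2.0000, f(x_1) = 0.135335, coefficient = 2
x_2 = 2.2500, f(x_2) = 0.105399, coefficient = 2
x_3 = 2.5000, f(x_3) = 0.082085, coefficient = 2
x_4 = 2.7500, f(x_4) = 0.063928, coefficient = 2
x_5 = 3.0000, f(x_5) = 0.049787, coefficient = 2
x_6 = 3.2500, f(x_6) = 0.038774, coefficient = 1

I ≈ (0.250000/2) × 1.085617 = 0.135702
Exact value: 0.135000
Error: 0.000702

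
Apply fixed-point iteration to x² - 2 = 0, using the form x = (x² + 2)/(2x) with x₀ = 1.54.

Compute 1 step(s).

Equation: x² - 2 = 0
Fixed-point form: x = (x² + 2)/(2x)
x₀ = 1.54

x_1 = g(1.540000) = 1.419351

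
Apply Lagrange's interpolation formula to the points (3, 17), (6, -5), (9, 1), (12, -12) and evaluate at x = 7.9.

Lagrange interpolation formula:
P(x) = Σ yᵢ × Lᵢ(x)
where Lᵢ(x) = Π_{j≠i} (x - xⱼ)/(xᵢ - xⱼ)

L_0(7.9) = (7.9 - 6)/(3 - 6) × (7.9 - 9)/(3 - 9) × (7.9 - 12)/(3 - 12) = -0.052895
L_1(7.9) = (7.9 - 3)/(6 - 3) × (7.9 - 9)/(6 - 9) × (7.9 - 12)/(6 - 12) = 0.409241
L_2(7.9) = (7.9 - 3)/(9 - 3) × (7.9 - 6)/(9 - 6) × (7.9 - 12)/(9 - 12) = 0.706870
L_3(7.9) = (7.9 - 3)/(12 - 3) × (7.9 - 6)/(12 - 6) × (7.9 - 9)/(12 - 9) = -0.063216

P(7.9) = 17×L_0(7.9) + (-5)×L_1(7.9) + 1×L_2(7.9) + (-12)×L_3(7.9)
P(7.9) = -1.479957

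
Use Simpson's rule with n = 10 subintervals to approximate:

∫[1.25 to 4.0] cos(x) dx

f(x) = cos(x)
a = 1.25, b = 4.0, n = 10
h = (b - a)/n = 0.275000

Simpson's rule: (h/3)[f(x₀) + 4f(x₁) + 2f(x₂) + ... + f(xₙ)]

x_0 = 1.2500, f(x_0) = 0.315322, coefficient = 1
x_1 = 1.5250, f(x_1) = 0.045780, coefficient = 4
x_2 = 1.8000, f(x_2) = -0.227202, coefficient = 2
x_3 = 2.0750, f(x_3) = -0.483110, coefficient = 4
x_4 = 2.3500, f(x_4) = -0.702713, coefficient = 2
x_5 = 2.6250, f(x_5) = -0.869507, coefficient = 4
x_6 = 2.9000, f(x_6) = -0.970958, coefficient = 2
x_7 = 3.1750, f(x_7) = -0.999442, coefficient = 4
x_8 = 3.4500, f(x_8) = -0.952818, coefficient = 2
x_9 = 3.7250, f(x_9) = -0.834590, coefficient = 4
x_10 = 4.0000, f(x_10) = -0.653644, coefficient = 1

I ≈ (0.275000/3) × -18.609183 = -1.705842
Exact value: -1.705787
Error: 0.000055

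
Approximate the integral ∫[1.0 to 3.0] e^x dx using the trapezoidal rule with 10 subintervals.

f(x) = e^x
a = 1.0, b = 3.0, n = 10
h = (b - a)/n = 0.200000

Trapezoidal rule: (h/2)[f(x₀) + 2f(x₁) + 2f(x₂) + ... + f(xₙ)]

x_0 = 1.0000, f(x_0) = 2.718282, coefficient = 1
x_1 = 1.2000, f(x_1) = 3.320117, coefficient = 2
x_2 = 1.4000, f(x_2) = 4.055200, coefficient = 2
x_3 = 1.6000, f(x_3) = 4.953032, coefficient = 2
x_4 = 1.8000, f(x_4) = 6.049647, coefficient = 2
x_5 = 2.0000, f(x_5) = 7.389056, coefficient = 2
x_6 = 2.2000, f(x_6) = 9.025013, coefficient = 2
x_7 = 2.4000, f(x_7) = 11.023176, coefficient = 2
x_8 = 2.6000, f(x_8) = 13.463738, coefficient = 2
x_9 = 2.8000, f(x_9) = 16.444647, coefficient = 2
x_10 = 3.0000, f(x_10) = 20.085537, coefficient = 1

I ≈ (0.200000/2) × 174.251074 = 17.425107
Exact value: 17.367255
Error: 0.057852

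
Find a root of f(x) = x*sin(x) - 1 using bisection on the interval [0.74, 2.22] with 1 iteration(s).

f(x) = x*sin(x) - 1
Initial interval: [0.74, 2.22]

Iteration 1:
  c_1 = (0.740000 + 2.220000)/2 = 1.480000
  f(c_1) = f(1.480000) = 0.473904
  f(a) × f(c) < 0, new interval: [0.740000, 1.480000]

After 1 iteration(s), the approximation is c_1 = 1.480000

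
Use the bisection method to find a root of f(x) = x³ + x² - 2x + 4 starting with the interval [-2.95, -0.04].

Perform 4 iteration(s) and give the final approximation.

f(x) = x³ + x² - 2x + 4
Initial interval: [-2.95, -0.04]

Iteration 1:
  c_1 = (-2.950000 + (-0.040000))/2 = -1.495000
  f(c_1) = f(-1.495000) = 5.883663
  f(a) × f(c) < 0, new interval: [-2.950000, -1.495000]
Iteration 2:
  c_2 = (-2.950000 + (-1.495000))/2 = -2.222500
  f(c_2) = f(-2.222500) = 2.406454
  f(a) × f(c) < 0, new interval: [-2.950000, -2.222500]
Iteration 3:
  c_3 = (-2.950000 + (-2.222500))/2 = -2.586250
  f(c_3) = f(-2.586250) = -1.437433
  f(a) × f(c) ≥ 0, new interval: [-2.586250, -2.222500]
Iteration 4:
  c_4 = (-2.586250 + (-2.222500))/2 = -2.404375
  f(c_4) = f(-2.404375) = 0.690031
  f(a) × f(c) < 0, new interval: [-2.586250, -2.404375]

After 4 iteration(s), the approximation is c_4 = -2.404375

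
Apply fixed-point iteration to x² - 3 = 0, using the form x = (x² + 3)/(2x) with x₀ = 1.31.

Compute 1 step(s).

Equation: x² - 3 = 0
Fixed-point form: x = (x² + 3)/(2x)
x₀ = 1.31

x_1 = g(1.310000) = 1.800038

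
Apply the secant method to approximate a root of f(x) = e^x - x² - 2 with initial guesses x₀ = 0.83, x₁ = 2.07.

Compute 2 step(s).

f(x) = e^x - x² - 2
x₀ = 0.83, x₁ = 2.07

Secant formula: x_{n+1} = x_n - f(x_n)(x_n - x_{n-1})/(f(x_n) - f(x_{n-1}))

Iteration 1:
  f(0.830000) = -0.395581
  f(2.070000) = 1.639923
  x_2 = 2.070000 - 1.639923×(2.070000 - 0.830000)/(1.639923 - (-0.395581))
       = 1.070982
Iteration 2:
  f(2.070000) = 1.639923
  f(1.070982) = -0.228758
  x_3 = 1.070982 - (-0.228758)×(1.070982 - 2.070000)/(-0.228758 - 1.639923)
       = 1.193279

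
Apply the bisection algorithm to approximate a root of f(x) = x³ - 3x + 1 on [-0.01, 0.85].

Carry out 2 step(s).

f(x) = x³ - 3x + 1
Initial interval: [-0.01, 0.85]

Iteration 1:
  c_1 = (-0.010000 + 0.850000)/2 = 0.420000
  f(c_1) = f(0.420000) = -0.185912
  f(a) × f(c) < 0, new interval: [-0.010000, 0.420000]
Iteration 2:
  c_2 = (-0.010000 + 0.420000)/2 = 0.205000
  f(c_2) = f(0.205000) = 0.393615
  f(a) × f(c) ≥ 0, new interval: [0.205000, 0.420000]

After 2 iteration(s), the approximation is c_2 = 0.205000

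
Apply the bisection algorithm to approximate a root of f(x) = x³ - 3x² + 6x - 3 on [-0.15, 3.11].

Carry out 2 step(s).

f(x) = x³ - 3x² + 6x - 3
Initial interval: [-0.15, 3.11]

Iteration 1:
  c_1 = (-0.150000 + 3.110000)/2 = 1.480000
  f(c_1) = f(1.480000) = 2.550592
  f(a) × f(c) < 0, new interval: [-0.150000, 1.480000]
Iteration 2:
  c_2 = (-0.150000 + 1.480000)/2 = 0.665000
  f(c_2) = f(0.665000) = -0.042595
  f(a) × f(c) ≥ 0, new interval: [0.665000, 1.480000]

After 2 iteration(s), the approximation is c_2 = 0.665000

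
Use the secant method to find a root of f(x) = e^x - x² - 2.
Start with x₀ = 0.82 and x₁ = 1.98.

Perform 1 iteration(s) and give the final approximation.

f(x) = e^x - x² - 2
x₀ = 0.82, x₁ = 1.98

Secant formula: x_{n+1} = x_n - f(x_n)(x_n - x_{n-1})/(f(x_n) - f(x_{n-1}))

Iteration 1:
  f(0.820000) = -0.401900
  f(1.980000) = 1.322343
  x_2 = 1.980000 - 1.322343×(1.980000 - 0.820000)/(1.322343 - (-0.401900))
       = 1.090382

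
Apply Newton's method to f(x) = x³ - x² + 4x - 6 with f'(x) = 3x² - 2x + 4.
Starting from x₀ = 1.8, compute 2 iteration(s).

f(x) = x³ - x² + 4x - 6
f'(x) = 3x² - 2x + 4
x₀ = 1.8

Newton-Raphson formula: x_{n+1} = x_n - f(x_n)/f'(x_n)

Iteration 1:
  f(1.800000) = 3.792000
  f'(1.800000) = 10.120000
  x_1 = 1.800000 - 3.792000/10.120000 = 1.425296
Iteration 2:
  f(1.425296) = 0.565163
  f'(1.425296) = 7.243817
  x_2 = 1.425296 - 0.565163/7.243817 = 1.347276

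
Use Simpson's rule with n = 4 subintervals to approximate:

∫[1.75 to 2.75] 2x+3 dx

f(x) = 2x+3
a = 1.75, b = 2.75, n = 4
h = (b - a)/n = 0.250000

Simpson's rule: (h/3)[f(x₀) + 4f(x₁) + 2f(x₂) + ... + f(xₙ)]

x_0 = 1.7500, f(x_0) = 6.500000, coefficient = 1
x_1 = 2.0000, f(x_1) = 7.000000, coefficient = 4
x_2 = 2.2500, f(x_2) = 7.500000, coefficient = 2
x_3 = 2.5000, f(x_3) = 8.000000, coefficient = 4
x_4 = 2.7500, f(x_4) = 8.500000, coefficient = 1

I ≈ (0.250000/3) × 90.000000 = 7.500000
Exact value: 7.500000
Error: 0.000000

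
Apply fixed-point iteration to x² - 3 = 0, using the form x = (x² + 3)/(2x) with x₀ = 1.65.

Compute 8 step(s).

Equation: x² - 3 = 0
Fixed-point form: x = (x² + 3)/(2x)
x₀ = 1.65

x_1 = g(1.650000) = 1.734091
x_2 = g(1.734091) = 1.732052
x_3 = g(1.732052) = 1.732051
x_4 = g(1.732051) = 1.732051
x_5 = g(1.732051) = 1.732051
x_6 = g(1.732051) = 1.732051
x_7 = g(1.732051) = 1.732051
x_8 = g(1.732051) = 1.732051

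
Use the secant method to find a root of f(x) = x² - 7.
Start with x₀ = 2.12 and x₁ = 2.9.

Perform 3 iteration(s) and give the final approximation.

f(x) = x² - 7
x₀ = 2.12, x₁ = 2.9

Secant formula: x_{n+1} = x_n - f(x_n)(x_n - x_{n-1})/(f(x_n) - f(x_{n-1}))

Iteration 1:
  f(2.120000) = -2.505600
  f(2.900000) = 1.410000
  x_2 = 2.900000 - 1.410000×(2.900000 - 2.120000)/(1.410000 - (-2.505600))
       = 2.619124
Iteration 2:
  f(2.900000) = 1.410000
  f(2.619124) = -0.140192
  x_3 = 2.619124 - (-0.140192)×(2.619124 - 2.900000)/(-0.140192 - 1.410000)
       = 2.644525
Iteration 3:
  f(2.619124) = -0.140192
  f(2.644525) = -0.006489
  x_4 = 2.644525 - (-0.006489)×(2.644525 - 2.619124)/(-0.006489 - (-0.140192))
       = 2.645758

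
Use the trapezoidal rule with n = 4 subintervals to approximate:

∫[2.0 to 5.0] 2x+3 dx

f(x) = 2x+3
a = 2.0, b = 5.0, n = 4
h = (b - a)/n = 0.750000

Trapezoidal rule: (h/2)[f(x₀) + 2f(x₁) + 2f(x₂) + ... + f(xₙ)]

x_0 = 2.0000, f(x_0) = 7.000000, coefficient = 1
x_1 = 2.7500, f(x_1) = 8.500000, coefficient = 2
x_2 = 3.5000, f(x_2) = 10.000000, coefficient = 2
x_3 = 4.2500, f(x_3) = 11.500000, coefficient = 2
x_4 = 5.0000, f(x_4) = 13.000000, coefficient = 1

I ≈ (0.750000/2) × 80.000000 = 30.000000
Exact value: 30.000000
Error: 0.000000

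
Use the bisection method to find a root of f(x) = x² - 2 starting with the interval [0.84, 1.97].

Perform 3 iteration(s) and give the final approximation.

f(x) = x² - 2
Initial interval: [0.84, 1.97]

Iteration 1:
  c_1 = (0.840000 + 1.970000)/2 = 1.405000
  f(c_1) = f(1.405000) = -0.025975
  f(a) × f(c) ≥ 0, new interval: [1.405000, 1.970000]
Iteration 2:
  c_2 = (1.405000 + 1.970000)/2 = 1.687500
  f(c_2) = f(1.687500) = 0.847656
  f(a) × f(c) < 0, new interval: [1.405000, 1.687500]
Iteration 3:
  c_3 = (1.405000 + 1.687500)/2 = 1.546250
  f(c_3) = f(1.546250) = 0.390889
  f(a) × f(c) < 0, new interval: [1.405000, 1.546250]

After 3 iteration(s), the approximation is c_3 = 1.546250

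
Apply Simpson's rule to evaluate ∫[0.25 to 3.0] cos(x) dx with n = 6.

f(x) = cos(x)
a = 0.25, b = 3.0, n = 6
h = (b - a)/n = 0.458333

Simpson's rule: (h/3)[f(x₀) + 4f(x₁) + 2f(x₂) + ... + f(xₙ)]

x_0 = 0.2500, f(x_0) = 0.968912, coefficient = 1
x_1 = 0.7083, f(x_1) = 0.759447, coefficient = 4
x_2 = 1.1667, f(x_2) = 0.393219, coefficient = 2
x_3 = 1.6250, f(x_3) = -0.054177, coefficient = 4
x_4 = 2.0833, f(x_4) = -0.490390, coefficient = 2
x_5 = 2.5417, f(x_5) = -0.825377, coefficient = 4
x_6 = 3.0000, f(x_6) = -0.989992, coefficient = 1

I ≈ (0.458333/3) × -0.695852 = -0.106311
Exact value: -0.106284
Error: 0.000027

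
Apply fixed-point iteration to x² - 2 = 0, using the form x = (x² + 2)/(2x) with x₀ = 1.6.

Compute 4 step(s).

Equation: x² - 2 = 0
Fixed-point form: x = (x² + 2)/(2x)
x₀ = 1.6

x_1 = g(1.600000) = 1.425000
x_2 = g(1.425000) = 1.414254
x_3 = g(1.414254) = 1.414214
x_4 = g(1.414214) = 1.414214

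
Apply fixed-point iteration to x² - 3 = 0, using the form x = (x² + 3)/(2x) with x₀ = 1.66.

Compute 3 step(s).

Equation: x² - 3 = 0
Fixed-point form: x = (x² + 3)/(2x)
x₀ = 1.66

x_1 = g(1.660000) = 1.733614
x_2 = g(1.733614) = 1.732052
x_3 = g(1.732052) = 1.732051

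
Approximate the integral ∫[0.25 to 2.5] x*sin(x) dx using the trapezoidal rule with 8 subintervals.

f(x) = x*sin(x)
a = 0.25, b = 2.5, n = 8
h = (b - a)/n = 0.281250

Trapezoidal rule: (h/2)[f(x₀) + 2f(x₁) + 2f(x₂) + ... + f(xₙ)]

x_0 = 0.2500, f(x_0) = 0.061851, coefficient = 1
x_1 = 0.5312, f(x_1) = 0.269137, coefficient = 2
x_2 = 0.8125, f(x_2) = 0.589882, coefficient = 2
x_3 = 1.0938, f(x_3) = 0.971638, coefficient = 2
x_4 = 1.3750, f(x_4) = 1.348728, coefficient = 2
x_5 = 1.6562, f(x_5) = 1.650206, coefficient = 2
x_6 = 1.9375, f(x_6) = 1.808684, coefficient = 2
x_7 = 2.2188, f(x_7) = 1.769055, coefficient = 2
x_8 = 2.5000, f(x_8) = 1.496180, coefficient = 1

I ≈ (0.281250/2) × 18.372693 = 2.583660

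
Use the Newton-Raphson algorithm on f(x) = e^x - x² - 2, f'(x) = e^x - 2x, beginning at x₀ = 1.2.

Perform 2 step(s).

f(x) = e^x - x² - 2
f'(x) = e^x - 2x
x₀ = 1.2

Newton-Raphson formula: x_{n+1} = x_n - f(x_n)/f'(x_n)

Iteration 1:
  f(1.200000) = -0.119883
  f'(1.200000) = 0.920117
  x_1 = 1.200000 - (-0.119883)/0.920117 = 1.330291
Iteration 2:
  f(1.330291) = 0.012470
  f'(1.330291) = 1.121562
  x_2 = 1.330291 - 0.012470/1.121562 = 1.319173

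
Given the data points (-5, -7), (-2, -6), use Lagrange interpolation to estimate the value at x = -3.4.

Lagrange interpolation formula:
P(x) = Σ yᵢ × Lᵢ(x)
where Lᵢ(x) = Π_{j≠i} (x - xⱼ)/(xᵢ - xⱼ)

L_0(-3.4) = (-3.4 - (-2))/(-5 - (-2)) = 0.466667
L_1(-3.4) = (-3.4 - (-5))/(-2 - (-5)) = 0.533333

P(-3.4) = (-7)×L_0(-3.4) + (-6)×L_1(-3.4)
P(-3.4) = -6.466667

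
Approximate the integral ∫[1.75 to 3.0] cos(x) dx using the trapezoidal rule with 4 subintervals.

f(x) = cos(x)
a = 1.75, b = 3.0, n = 4
h = (b - a)/n = 0.312500

Trapezoidal rule: (h/2)[f(x₀) + 2f(x₁) + 2f(x₂) + ... + f(xₙ)]

x_0 = 1.7500, f(x_0) = -0.178246, coefficient = 1
x_1 = 2.0625, f(x_1) = -0.472128, coefficient = 2
x_2 = 2.3750, f(x_2) = -0.720278, coefficient = 2
x_3 = 2.6875, f(x_3) = -0.898659, coefficient = 2
x_4 = 3.0000, f(x_4) = -0.989992, coefficient = 1

I ≈ (0.312500/2) × -5.350371 = -0.835995
Exact value: -0.842866
Error: 0.006870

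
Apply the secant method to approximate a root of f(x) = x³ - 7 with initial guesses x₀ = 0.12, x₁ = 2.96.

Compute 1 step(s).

f(x) = x³ - 7
x₀ = 0.12, x₁ = 2.96

Secant formula: x_{n+1} = x_n - f(x_n)(x_n - x_{n-1})/(f(x_n) - f(x_{n-1}))

Iteration 1:
  f(0.120000) = -6.998272
  f(2.960000) = 18.934336
  x_2 = 2.960000 - 18.934336×(2.960000 - 0.120000)/(18.934336 - (-6.998272))
       = 0.886413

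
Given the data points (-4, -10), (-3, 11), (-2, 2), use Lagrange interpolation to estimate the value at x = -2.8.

Lagrange interpolation formula:
P(x) = Σ yᵢ × Lᵢ(x)
where Lᵢ(x) = Π_{j≠i} (x - xⱼ)/(xᵢ - xⱼ)

L_0(-2.8) = (-2.8 - (-3))/(-4 - (-3)) × (-2.8 - (-2))/(-4 - (-2)) = -0.080000
L_1(-2.8) = (-2.8 - (-4))/(-3 - (-4)) × (-2.8 - (-2))/(-3 - (-2)) = 0.960000
L_2(-2.8) = (-2.8 - (-4))/(-2 - (-4)) × (-2.8 - (-3))/(-2 - (-3)) = 0.120000

P(-2.8) = (-10)×L_0(-2.8) + 11×L_1(-2.8) + 2×L_2(-2.8)
P(-2.8) = 11.600000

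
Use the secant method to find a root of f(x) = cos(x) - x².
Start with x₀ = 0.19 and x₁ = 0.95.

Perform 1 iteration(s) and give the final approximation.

f(x) = cos(x) - x²
x₀ = 0.19, x₁ = 0.95

Secant formula: x_{n+1} = x_n - f(x_n)(x_n - x_{n-1})/(f(x_n) - f(x_{n-1}))

Iteration 1:
  f(0.190000) = 0.945904
  f(0.950000) = -0.320817
  x_2 = 0.950000 - (-0.320817)×(0.950000 - 0.190000)/(-0.320817 - 0.945904)
       = 0.757518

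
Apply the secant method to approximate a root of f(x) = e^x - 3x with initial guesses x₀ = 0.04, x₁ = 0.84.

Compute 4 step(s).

f(x) = e^x - 3x
x₀ = 0.04, x₁ = 0.84

Secant formula: x_{n+1} = x_n - f(x_n)(x_n - x_{n-1})/(f(x_n) - f(x_{n-1}))

Iteration 1:
  f(0.040000) = 0.920811
  f(0.840000) = -0.203633
  x_2 = 0.840000 - (-0.203633)×(0.840000 - 0.040000)/(-0.203633 - 0.920811)
       = 0.695123
Iteration 2:
  f(0.840000) = -0.203633
  f(0.695123) = -0.081413
  x_3 = 0.695123 - (-0.081413)×(0.695123 - 0.840000)/(-0.081413 - (-0.203633))
       = 0.598617
Iteration 3:
  f(0.695123) = -0.081413
  f(0.598617) = 0.023750
  x_4 = 0.598617 - 0.023750×(0.598617 - 0.695123)/(0.023750 - (-0.081413))
       = 0.620411
Iteration 4:
  f(0.598617) = 0.023750
  f(0.620411) = -0.001541
  x_5 = 0.620411 - (-0.001541)×(0.620411 - 0.598617)/(-0.001541 - 0.023750)
       = 0.619083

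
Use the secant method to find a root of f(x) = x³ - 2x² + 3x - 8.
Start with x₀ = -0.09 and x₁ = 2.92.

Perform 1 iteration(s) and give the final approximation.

f(x) = x³ - 2x² + 3x - 8
x₀ = -0.09, x₁ = 2.92

Secant formula: x_{n+1} = x_n - f(x_n)(x_n - x_{n-1})/(f(x_n) - f(x_{n-1}))

Iteration 1:
  f(-0.090000) = -8.286929
  f(2.920000) = 8.604288
  x_2 = 2.920000 - 8.604288×(2.920000 - (-0.090000))/(8.604288 - (-8.286929))
       = 1.386723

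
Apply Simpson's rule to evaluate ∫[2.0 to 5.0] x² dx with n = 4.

f(x) = x²
a = 2.0, b = 5.0, n = 4
h = (b - a)/n = 0.750000

Simpson's rule: (h/3)[f(x₀) + 4f(x₁) + 2f(x₂) + ... + f(xₙ)]

x_0 = 2.0000, f(x_0) = 4.000000, coefficient = 1
x_1 = 2.7500, f(x_1) = 7.562500, coefficient = 4
x_2 = 3.5000, f(x_2) = 12.250000, coefficient = 2
x_3 = 4.2500, f(x_3) = 18.062500, coefficient = 4
x_4 = 5.0000, f(x_4) = 25.000000, coefficient = 1

I ≈ (0.750000/3) × 156.000000 = 39.000000
Exact value: 39.000000
Error: 0.000000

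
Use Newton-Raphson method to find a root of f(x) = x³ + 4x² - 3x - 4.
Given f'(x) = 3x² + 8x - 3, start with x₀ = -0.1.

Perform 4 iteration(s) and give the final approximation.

f(x) = x³ + 4x² - 3x - 4
f'(x) = 3x² + 8x - 3
x₀ = -0.1

Newton-Raphson formula: x_{n+1} = x_n - f(x_n)/f'(x_n)

Iteration 1:
  f(-0.100000) = -3.661000
  f'(-0.100000) = -3.770000
  x_1 = -0.100000 - (-3.661000)/(-3.770000) = -1.071088
Iteration 2:
  f(-1.071088) = 2.573394
  f'(-1.071088) = -8.127015
  x_2 = -1.071088 - 2.573394/(-8.127015) = -0.754441
Iteration 3:
  f(-0.754441) = 0.110631
  f'(-0.754441) = -7.327983
  x_3 = -0.754441 - 0.110631/(-7.327983) = -0.739343
Iteration 4:
  f(-0.739343) = 0.000399
  f'(-0.739343) = -7.274862
  x_4 = -0.739343 - 0.000399/(-7.274862) = -0.739289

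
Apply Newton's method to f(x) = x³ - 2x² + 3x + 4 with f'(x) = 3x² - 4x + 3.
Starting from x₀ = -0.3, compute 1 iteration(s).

f(x) = x³ - 2x² + 3x + 4
f'(x) = 3x² - 4x + 3
x₀ = -0.3

Newton-Raphson formula: x_{n+1} = x_n - f(x_n)/f'(x_n)

Iteration 1:
  f(-0.300000) = 2.893000
  f'(-0.300000) = 4.470000
  x_1 = -0.300000 - 2.893000/4.470000 = -0.947204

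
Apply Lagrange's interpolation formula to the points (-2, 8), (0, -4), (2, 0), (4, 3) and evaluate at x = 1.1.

Lagrange interpolation formula:
P(x) = Σ yᵢ × Lᵢ(x)
where Lᵢ(x) = Π_{j≠i} (x - xⱼ)/(xᵢ - xⱼ)

L_0(1.1) = (1.1 - 0)/(-2 - 0) × (1.1 - 2)/(-2 - 2) × (1.1 - 4)/(-2 - 4) = -0.059812
L_1(1.1) = (1.1 - (-2))/(0 - (-2)) × (1.1 - 2)/(0 - 2) × (1.1 - 4)/(0 - 4) = 0.505687
L_2(1.1) = (1.1 - (-2))/(2 - (-2)) × (1.1 - 0)/(2 - 0) × (1.1 - 4)/(2 - 4) = 0.618063
L_3(1.1) = (1.1 - (-2))/(4 - (-2)) × (1.1 - 0)/(4 - 0) × (1.1 - 2)/(4 - 2) = -0.063938

P(1.1) = 8×L_0(1.1) + (-4)×L_1(1.1) + 0×L_2(1.1) + 3×L_3(1.1)
P(1.1) = -2.693062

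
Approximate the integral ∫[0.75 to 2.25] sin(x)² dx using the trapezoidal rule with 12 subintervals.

f(x) = sin(x)²
a = 0.75, b = 2.25, n = 12
h = (b - a)/n = 0.125000

Trapezoidal rule: (h/2)[f(x₀) + 2f(x₁) + 2f(x₂) + ... + f(xₙ)]

x_0 = 0.7500, f(x_0) = 0.464631, coefficient = 1
x_1 = 0.8750, f(x_1) = 0.589123, coefficient = 2
x_2 = 1.0000, f(x_2) = 0.708073, coefficient = 2
x_3 = 1.1250, f(x_3) = 0.814087, coefficient = 2
x_4 = 1.2500, f(x_4) = 0.900572, coefficient = 2
x_5 = 1.3750, f(x_5) = 0.962151, coefficient = 2
x_6 = 1.5000, f(x_6) = 0.994996, coefficient = 2
x_7 = 1.6250, f(x_7) = 0.997065, coefficient = 2
x_8 = 1.7500, f(x_8) = 0.968228, coefficient = 2
x_9 = 1.8750, f(x_9) = 0.910280, coefficient = 2
x_10 = 2.0000, f(x_10) = 0.826822, coefficient = 2
x_11 = 2.1250, f(x_11) = 0.723044, coefficient = 2
x_12 = 2.2500, f(x_12) = 0.605398, coefficient = 1

I ≈ (0.125000/2) × 19.858911 = 1.241182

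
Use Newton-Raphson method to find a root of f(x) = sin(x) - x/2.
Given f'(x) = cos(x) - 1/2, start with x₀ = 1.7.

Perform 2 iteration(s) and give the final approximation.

f(x) = sin(x) - x/2
f'(x) = cos(x) - 1/2
x₀ = 1.7

Newton-Raphson formula: x_{n+1} = x_n - f(x_n)/f'(x_n)

Iteration 1:
  f(1.700000) = 0.141665
  f'(1.700000) = -0.628844
  x_1 = 1.700000 - 0.141665/(-0.628844) = 1.925278
Iteration 2:
  f(1.925278) = -0.024812
  f'(1.925278) = -0.847104
  x_2 = 1.925278 - (-0.024812)/(-0.847104) = 1.895987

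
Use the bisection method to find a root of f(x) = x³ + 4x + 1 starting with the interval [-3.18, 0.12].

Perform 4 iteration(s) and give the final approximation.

f(x) = x³ + 4x + 1
Initial interval: [-3.18, 0.12]

Iteration 1:
  c_1 = (-3.180000 + 0.120000)/2 = -1.530000
  f(c_1) = f(-1.530000) = -8.701577
  f(a) × f(c) ≥ 0, new interval: [-1.530000, 0.120000]
Iteration 2:
  c_2 = (-1.530000 + 0.120000)/2 = -0.705000
  f(c_2) = f(-0.705000) = -2.170403
  f(a) × f(c) ≥ 0, new interval: [-0.705000, 0.120000]
Iteration 3:
  c_3 = (-0.705000 + 0.120000)/2 = -0.292500
  f(c_3) = f(-0.292500) = -0.195025
  f(a) × f(c) ≥ 0, new interval: [-0.292500, 0.120000]
Iteration 4:
  c_4 = (-0.292500 + 0.120000)/2 = -0.086250
  f(c_4) = f(-0.086250) = 0.654358
  f(a) × f(c) < 0, new interval: [-0.292500, -0.086250]

After 4 iteration(s), the approximation is c_4 = -0.086250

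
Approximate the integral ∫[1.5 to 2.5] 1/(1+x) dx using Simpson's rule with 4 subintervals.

f(x) = 1/(1+x)
a = 1.5, b = 2.5, n = 4
h = (b - a)/n = 0.250000

Simpson's rule: (h/3)[f(x₀) + 4f(x₁) + 2f(x₂) + ... + f(xₙ)]

x_0 = 1.5000, f(x_0) = 0.400000, coefficient = 1
x_1 = 1.7500, f(x_1) = 0.363636, coefficient = 4
x_2 = 2.0000, f(x_2) = 0.333333, coefficient = 2
x_3 = 2.2500, f(x_3) = 0.307692, coefficient = 4
x_4 = 2.5000, f(x_4) = 0.285714, coefficient = 1

I ≈ (0.250000/3) × 4.037696 = 0.336475
Exact value: 0.336472
Error: 0.000002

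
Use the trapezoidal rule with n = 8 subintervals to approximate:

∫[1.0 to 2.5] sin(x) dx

f(x) = sin(x)
a = 1.0, b = 2.5, n = 8
h = (b - a)/n = 0.187500

Trapezoidal rule: (h/2)[f(x₀) + 2f(x₁) + 2f(x₂) + ... + f(xₙ)]

x_0 = 1.0000, f(x_0) = 0.841471, coefficient = 1
x_1 = 1.1875, f(x_1) = 0.927437, coefficient = 2
x_2 = 1.3750, f(x_2) = 0.980893, coefficient = 2
x_3 = 1.5625, f(x_3) = 0.999966, coefficient = 2
x_4 = 1.7500, f(x_4) = 0.983986, coefficient = 2
x_5 = 1.9375, f(x_5) = 0.933514, coefficient = 2
x_6 = 2.1250, f(x_6) = 0.850320, coefficient = 2
x_7 = 2.3125, f(x_7) = 0.737319, coefficient = 2
x_8 = 2.5000, f(x_8) = 0.598472, coefficient = 1

I ≈ (0.187500/2) × 14.266812 = 1.337514
Exact value: 1.341446
Error: 0.003932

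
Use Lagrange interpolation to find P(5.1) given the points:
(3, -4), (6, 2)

Lagrange interpolation formula:
P(x) = Σ yᵢ × Lᵢ(x)
where Lᵢ(x) = Π_{j≠i} (x - xⱼ)/(xᵢ - xⱼ)

L_0(5.1) = (5.1 - 6)/(3 - 6) = 0.300000
L_1(5.1) = (5.1 - 3)/(6 - 3) = 0.700000

P(5.1) = (-4)×L_0(5.1) + 2×L_1(5.1)
P(5.1) = 0.200000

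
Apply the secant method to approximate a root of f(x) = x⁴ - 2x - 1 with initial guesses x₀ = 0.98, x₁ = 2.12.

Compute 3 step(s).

f(x) = x⁴ - 2x - 1
x₀ = 0.98, x₁ = 2.12

Secant formula: x_{n+1} = x_n - f(x_n)(x_n - x_{n-1})/(f(x_n) - f(x_{n-1}))

Iteration 1:
  f(0.980000) = -2.037632
  f(2.120000) = 14.959631
  x_2 = 2.120000 - 14.959631×(2.120000 - 0.980000)/(14.959631 - (-2.037632))
       = 1.116663
Iteration 2:
  f(2.120000) = 14.959631
  f(1.116663) = -1.678475
  x_3 = 1.116663 - (-1.678475)×(1.116663 - 2.120000)/(-1.678475 - 14.959631)
       = 1.217881
Iteration 3:
  f(1.116663) = -1.678475
  f(1.217881) = -1.235777
  x_4 = 1.217881 - (-1.235777)×(1.217881 - 1.116663)/(-1.235777 - (-1.678475))
       = 1.500428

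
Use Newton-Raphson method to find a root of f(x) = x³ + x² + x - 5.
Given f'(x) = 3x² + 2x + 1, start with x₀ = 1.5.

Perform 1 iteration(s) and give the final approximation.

f(x) = x³ + x² + x - 5
f'(x) = 3x² + 2x + 1
x₀ = 1.5

Newton-Raphson formula: x_{n+1} = x_n - f(x_n)/f'(x_n)

Iteration 1:
  f(1.500000) = 2.125000
  f'(1.500000) = 10.750000
  x_1 = 1.500000 - 2.125000/10.750000 = 1.302326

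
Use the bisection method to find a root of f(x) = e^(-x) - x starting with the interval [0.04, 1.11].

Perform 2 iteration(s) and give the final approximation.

f(x) = e^(-x) - x
Initial interval: [0.04, 1.11]

Iteration 1:
  c_1 = (0.040000 + 1.110000)/2 = 0.575000
  f(c_1) = f(0.575000) = -0.012295
  f(a) × f(c) < 0, new interval: [0.040000, 0.575000]
Iteration 2:
  c_2 = (0.040000 + 0.575000)/2 = 0.307500
  f(c_2) = f(0.307500) = 0.427783
  f(a) × f(c) ≥ 0, new interval: [0.307500, 0.575000]

After 2 iteration(s), the approximation is c_2 = 0.307500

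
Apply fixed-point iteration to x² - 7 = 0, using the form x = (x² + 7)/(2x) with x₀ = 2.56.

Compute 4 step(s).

Equation: x² - 7 = 0
Fixed-point form: x = (x² + 7)/(2x)
x₀ = 2.56

x_1 = g(2.560000) = 2.647187
x_2 = g(2.647187) = 2.645752
x_3 = g(2.645752) = 2.645751
x_4 = g(2.645751) = 2.645751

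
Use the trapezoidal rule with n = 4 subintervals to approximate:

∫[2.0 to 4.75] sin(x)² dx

f(x) = sin(x)²
a = 2.0, b = 4.75, n = 4
h = (b - a)/n = 0.687500

Trapezoidal rule: (h/2)[f(x₀) + 2f(x₁) + 2f(x₂) + ... + f(xₙ)]

x_0 = 2.0000, f(x_0) = 0.826822, coefficient = 1
x_1 = 2.6875, f(x_1) = 0.192411, coefficient = 2
x_2 = 3.3750, f(x_2) = 0.053497, coefficient = 2
x_3 = 4.0625, f(x_3) = 0.633856, coefficient = 2
x_4 = 4.7500, f(x_4) = 0.998586, coefficient = 1

I ≈ (0.687500/2) × 3.584937 = 1.232322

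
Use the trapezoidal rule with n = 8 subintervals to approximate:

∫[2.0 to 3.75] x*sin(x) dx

f(x) = x*sin(x)
a = 2.0, b = 3.75, n = 8
h = (b - a)/n = 0.218750

Trapezoidal rule: (h/2)[f(x₀) + 2f(x₁) + 2f(x₂) + ... + f(xₙ)]

x_0 = 2.0000, f(x_0) = 1.818595, coefficient = 1
x_1 = 2.2188, f(x_1) = 1.769055, coefficient = 2
x_2 = 2.4375, f(x_2) = 1.577897, coefficient = 2
x_3 = 2.6562, f(x_3) = 1.239171, coefficient = 2
x_4 = 2.8750, f(x_4) = 0.757407, coefficient = 2
x_5 = 3.0938, f(x_5) = 0.147957, coefficient = 2
x_6 = 3.3125, f(x_6) = -0.563379, coefficient = 2
x_7 = 3.5312, f(x_7) = -1.341421, coefficient = 2
x_8 = 3.7500, f(x_8) = -2.143355, coefficient = 1

I ≈ (0.218750/2) × 6.848615 = 0.749067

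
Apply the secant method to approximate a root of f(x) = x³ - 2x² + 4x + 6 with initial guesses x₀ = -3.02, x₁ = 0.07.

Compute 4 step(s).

f(x) = x³ - 2x² + 4x + 6
x₀ = -3.02, x₁ = 0.07

Secant formula: x_{n+1} = x_n - f(x_n)(x_n - x_{n-1})/(f(x_n) - f(x_{n-1}))

Iteration 1:
  f(-3.020000) = -51.864408
  f(0.070000) = 6.270543
  x_2 = 0.070000 - 6.270543×(0.070000 - (-3.020000))/(6.270543 - (-51.864408))
       = -0.263293
Iteration 2:
  f(0.070000) = 6.270543
  f(-0.263293) = 4.789929
  x_3 = -0.263293 - 4.789929×(-0.263293 - 0.070000)/(4.789929 - 6.270543)
       = -1.341528
Iteration 3:
  f(-0.263293) = 4.789929
  f(-1.341528) = -5.379854
  x_4 = -1.341528 - (-5.379854)×(-1.341528 - (-0.263293))/(-5.379854 - 4.789929)
       = -0.771138
Iteration 4:
  f(-1.341528) = -5.379854
  f(-0.771138) = 1.267583
  x_5 = -0.771138 - 1.267583×(-0.771138 - (-1.341528))/(1.267583 - (-5.379854))
       = -0.879904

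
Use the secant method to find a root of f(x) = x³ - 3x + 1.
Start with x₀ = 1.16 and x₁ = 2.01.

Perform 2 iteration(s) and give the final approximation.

f(x) = x³ - 3x + 1
x₀ = 1.16, x₁ = 2.01

Secant formula: x_{n+1} = x_n - f(x_n)(x_n - x_{n-1})/(f(x_n) - f(x_{n-1}))

Iteration 1:
  f(1.160000) = -0.919104
  f(2.010000) = 3.090601
  x_2 = 2.010000 - 3.090601×(2.010000 - 1.160000)/(3.090601 - (-0.919104))
       = 1.354837
Iteration 2:
  f(2.010000) = 3.090601
  f(1.354837) = -0.577595
  x_3 = 1.354837 - (-0.577595)×(1.354837 - 2.010000)/(-0.577595 - 3.090601)
       = 1.457999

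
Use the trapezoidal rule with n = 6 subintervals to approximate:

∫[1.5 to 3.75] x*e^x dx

f(x) = x*e^x
a = 1.5, b = 3.75, n = 6
h = (b - a)/n = 0.375000

Trapezoidal rule: (h/2)[f(x₀) + 2f(x₁) + 2f(x₂) + ... + f(xₙ)]

x_0 = 1.5000, f(x_0) = 6.722534, coefficient = 1
x_1 = 1.8750, f(x_1) = 12.226536, coefficient = 2
x_2 = 2.2500, f(x_2) = 21.347406, coefficient = 2
x_3 = 2.6250, f(x_3) = 36.237007, coefficient = 2
x_4 = 3.0000, f(x_4) = 60.256611, coefficient = 2
x_5 = 3.3750, f(x_5) = 98.631958, coefficient = 2
x_6 = 3.7500, f(x_6) = 159.454058, coefficient = 1

I ≈ (0.375000/2) × 623.575626 = 116.920430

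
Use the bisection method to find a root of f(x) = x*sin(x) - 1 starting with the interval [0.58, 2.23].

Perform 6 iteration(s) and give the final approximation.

f(x) = x*sin(x) - 1
Initial interval: [0.58, 2.23]

Iteration 1:
  c_1 = (0.580000 + 2.230000)/2 = 1.405000
  f(c_1) = f(1.405000) = 0.385734
  f(a) × f(c) < 0, new interval: [0.580000, 1.405000]
Iteration 2:
  c_2 = (0.580000 + 1.405000)/2 = 0.992500
  f(c_2) = f(0.992500) = -0.168885
  f(a) × f(c) ≥ 0, new interval: [0.992500, 1.405000]
Iteration 3:
  c_3 = (0.992500 + 1.405000)/2 = 1.198750
  f(c_3) = f(1.198750) = 0.116738
  f(a) × f(c) < 0, new interval: [0.992500, 1.198750]
Iteration 4:
  c_4 = (0.992500 + 1.198750)/2 = 1.095625
  f(c_4) = f(1.095625) = -0.025755
  f(a) × f(c) ≥ 0, new interval: [1.095625, 1.198750]
Iteration 5:
  c_5 = (1.095625 + 1.198750)/2 = 1.147188
  f(c_5) = f(1.147188) = 0.045789
  f(a) × f(c) < 0, new interval: [1.095625, 1.147188]
Iteration 6:
  c_6 = (1.095625 + 1.147188)/2 = 1.121406
  f(c_6) = f(1.121406) = 0.010064
  f(a) × f(c) < 0, new interval: [1.095625, 1.121406]

After 6 iteration(s), the approximation is c_6 = 1.121406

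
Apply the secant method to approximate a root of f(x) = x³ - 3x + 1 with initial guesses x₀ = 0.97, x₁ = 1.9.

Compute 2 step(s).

f(x) = x³ - 3x + 1
x₀ = 0.97, x₁ = 1.9

Secant formula: x_{n+1} = x_n - f(x_n)(x_n - x_{n-1})/(f(x_n) - f(x_{n-1}))

Iteration 1:
  f(0.970000) = -0.997327
  f(1.900000) = 2.159000
  x_2 = 1.900000 - 2.159000×(1.900000 - 0.970000)/(2.159000 - (-0.997327))
       = 1.263859
Iteration 2:
  f(1.900000) = 2.159000
  f(1.263859) = -0.772766
  x_3 = 1.263859 - (-0.772766)×(1.263859 - 1.900000)/(-0.772766 - 2.159000)
       = 1.431535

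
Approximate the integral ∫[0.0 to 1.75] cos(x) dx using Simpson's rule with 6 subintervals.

f(x) = cos(x)
a = 0.0, b = 1.75, n = 6
h = (b - a)/n = 0.291667

Simpson's rule: (h/3)[f(x₀) + 4f(x₁) + 2f(x₂) + ... + f(xₙ)]

x_0 = 0.0000, f(x_0) = 1.000000, coefficient = 1
x_1 = 0.2917, f(x_1) = 0.957766, coefficient = 4
x_2 = 0.5833, f(x_2) = 0.834631, coefficient = 2
x_3 = 0.8750, f(x_3) = 0.640997, coefficient = 4
x_4 = 1.1667, f(x_4) = 0.393219, coefficient = 2
x_5 = 1.4583, f(x_5) = 0.112226, coefficient = 4
x_6 = 1.7500, f(x_6) = -0.178246, coefficient = 1

I ≈ (0.291667/3) × 10.121409 = 0.984026
Exact value: 0.983986
Error: 0.000040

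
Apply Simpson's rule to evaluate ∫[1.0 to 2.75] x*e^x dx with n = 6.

f(x) = x*e^x
a = 1.0, b = 2.75, n = 6
h = (b - a)/n = 0.291667

Simpson's rule: (h/3)[f(x₀) + 4f(x₁) + 2f(x₂) + ... + f(xₙ)]

x_0 = 1.0000, f(x_0) = 2.718282, coefficient = 1
x_1 = 1.2917, f(x_1) = 4.700176, coefficient = 4
x_2 = 1.5833, f(x_2) = 7.712679, coefficient = 2
x_3 = 1.8750, f(x_3) = 12.226536, coefficient = 4
x_4 = 2.1667, f(x_4) = 18.913133, coefficient = 2
x_5 = 2.4583, f(x_5) = 28.726411, coefficient = 4
x_6 = 2.7500, f(x_6) = 43.017238, coefficient = 1

I ≈ (0.291667/3) × 281.599638 = 27.377743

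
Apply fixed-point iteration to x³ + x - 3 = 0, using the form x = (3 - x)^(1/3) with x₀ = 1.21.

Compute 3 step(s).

Equation: x³ + x - 3 = 0
Fixed-point form: x = (3 - x)^(1/3)
x₀ = 1.21

x_1 = g(1.210000) = 1.214184
x_2 = g(1.214184) = 1.213237
x_3 = g(1.213237) = 1.213451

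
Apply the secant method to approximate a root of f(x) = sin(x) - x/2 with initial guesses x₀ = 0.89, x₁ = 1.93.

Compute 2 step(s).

f(x) = sin(x) - x/2
x₀ = 0.89, x₁ = 1.93

Secant formula: x_{n+1} = x_n - f(x_n)(x_n - x_{n-1})/(f(x_n) - f(x_{n-1}))

Iteration 1:
  f(0.890000) = 0.332072
  f(1.930000) = -0.028823
  x_2 = 1.930000 - (-0.028823)×(1.930000 - 0.890000)/(-0.028823 - 0.332072)
       = 1.846940
Iteration 2:
  f(1.930000) = -0.028823
  f(1.846940) = 0.038644
  x_3 = 1.846940 - 0.038644×(1.846940 - 1.930000)/(0.038644 - (-0.028823))
       = 1.894515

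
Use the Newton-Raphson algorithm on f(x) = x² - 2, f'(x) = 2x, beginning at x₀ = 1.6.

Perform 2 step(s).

f(x) = x² - 2
f'(x) = 2x
x₀ = 1.6

Newton-Raphson formula: x_{n+1} = x_n - f(x_n)/f'(x_n)

Iteration 1:
  f(1.600000) = 0.560000
  f'(1.600000) = 3.200000
  x_1 = 1.600000 - 0.560000/3.200000 = 1.425000
Iteration 2:
  f(1.425000) = 0.030625
  f'(1.425000) = 2.850000
  x_2 = 1.425000 - 0.030625/2.850000 = 1.414254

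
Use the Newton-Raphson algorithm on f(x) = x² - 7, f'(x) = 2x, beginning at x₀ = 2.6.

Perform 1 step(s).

f(x) = x² - 7
f'(x) = 2x
x₀ = 2.6

Newton-Raphson formula: x_{n+1} = x_n - f(x_n)/f'(x_n)

Iteration 1:
  f(2.600000) = -0.240000
  f'(2.600000) = 5.200000
  x_1 = 2.600000 - (-0.240000)/5.200000 = 2.646154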